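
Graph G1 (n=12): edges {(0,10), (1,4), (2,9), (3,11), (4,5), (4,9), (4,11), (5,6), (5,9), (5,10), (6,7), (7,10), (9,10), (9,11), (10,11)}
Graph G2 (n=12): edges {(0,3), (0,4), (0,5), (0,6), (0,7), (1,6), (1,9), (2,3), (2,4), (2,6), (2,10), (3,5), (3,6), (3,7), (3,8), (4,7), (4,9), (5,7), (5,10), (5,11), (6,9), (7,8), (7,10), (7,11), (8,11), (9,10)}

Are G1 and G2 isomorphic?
No, not isomorphic

The graphs are NOT isomorphic.

Connected components of G1: 2 component(s) with vertex sets [[8], [0, 1, 2, 3, 4, 5, 6, 7, 9, 10, 11]], sizes [1, 11].
Connected components of G2: 1 component(s) with vertex sets [[0, 1, 2, 3, 4, 5, 6, 7, 8, 9, 10, 11]], sizes [12].
The number of connected components (and the multiset of component sizes) is an isomorphism invariant — an isomorphism maps each component of G1 bijectively onto a component of G2. Since G1 has 2 component(s) and G2 has 1, they cannot be isomorphic.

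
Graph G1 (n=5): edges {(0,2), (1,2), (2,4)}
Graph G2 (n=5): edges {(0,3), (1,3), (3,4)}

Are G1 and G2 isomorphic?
Yes, isomorphic

The graphs are isomorphic.
One valid mapping φ: V(G1) → V(G2): 0→0, 1→1, 2→3, 3→2, 4→4

Verify φ preserves adjacency — for each edge of G1, its image is an edge of G2:
  (0,2) → (φ(0),φ(2)) = (0,3) ∈ E(G2) ✓
  (1,2) → (φ(1),φ(2)) = (1,3) ∈ E(G2) ✓
  (2,4) → (φ(2),φ(4)) = (3,4) ∈ E(G2) ✓
All 3 edges of G1 map to edges of G2, and |E(G1)| = |E(G2)| = 3, so φ is a bijection on edges as well as vertices. Hence G1 ≅ G2.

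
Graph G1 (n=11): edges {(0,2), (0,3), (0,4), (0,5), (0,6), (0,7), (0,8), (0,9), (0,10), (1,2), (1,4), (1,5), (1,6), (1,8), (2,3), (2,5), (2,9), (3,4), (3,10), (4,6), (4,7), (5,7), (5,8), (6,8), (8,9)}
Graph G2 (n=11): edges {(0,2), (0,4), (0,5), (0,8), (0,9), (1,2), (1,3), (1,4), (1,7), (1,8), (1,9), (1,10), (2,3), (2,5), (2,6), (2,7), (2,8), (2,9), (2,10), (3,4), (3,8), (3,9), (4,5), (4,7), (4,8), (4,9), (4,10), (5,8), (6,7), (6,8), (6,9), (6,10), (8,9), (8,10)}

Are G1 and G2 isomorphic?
No, not isomorphic

The graphs are NOT isomorphic.

Counting triangles (3-cliques): G1 has 15, G2 has 39.
Triangle count is an isomorphism invariant, so differing triangle counts rule out isomorphism.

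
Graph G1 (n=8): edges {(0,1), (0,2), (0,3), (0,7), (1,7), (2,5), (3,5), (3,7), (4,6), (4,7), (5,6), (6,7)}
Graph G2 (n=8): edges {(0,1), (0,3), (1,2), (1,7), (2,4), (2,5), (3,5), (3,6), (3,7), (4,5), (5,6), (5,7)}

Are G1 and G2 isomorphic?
Yes, isomorphic

The graphs are isomorphic.
One valid mapping φ: V(G1) → V(G2): 0→3, 1→6, 2→0, 3→7, 4→4, 5→1, 6→2, 7→5

Verify φ preserves adjacency — for each edge of G1, its image is an edge of G2:
  (0,1) → (φ(0),φ(1)) = (3,6) ∈ E(G2) ✓
  (0,2) → (φ(0),φ(2)) = (0,3) ∈ E(G2) ✓
  (0,3) → (φ(0),φ(3)) = (3,7) ∈ E(G2) ✓
  (0,7) → (φ(0),φ(7)) = (3,5) ∈ E(G2) ✓
  (1,7) → (φ(1),φ(7)) = (5,6) ∈ E(G2) ✓
  (2,5) → (φ(2),φ(5)) = (0,1) ∈ E(G2) ✓
  (3,5) → (φ(3),φ(5)) = (1,7) ∈ E(G2) ✓
  (3,7) → (φ(3),φ(7)) = (5,7) ∈ E(G2) ✓
  (4,6) → (φ(4),φ(6)) = (2,4) ∈ E(G2) ✓
  (4,7) → (φ(4),φ(7)) = (4,5) ∈ E(G2) ✓
  (5,6) → (φ(5),φ(6)) = (1,2) ∈ E(G2) ✓
  (6,7) → (φ(6),φ(7)) = (2,5) ∈ E(G2) ✓
All 12 edges of G1 map to edges of G2, and |E(G1)| = |E(G2)| = 12, so φ is a bijection on edges as well as vertices. Hence G1 ≅ G2.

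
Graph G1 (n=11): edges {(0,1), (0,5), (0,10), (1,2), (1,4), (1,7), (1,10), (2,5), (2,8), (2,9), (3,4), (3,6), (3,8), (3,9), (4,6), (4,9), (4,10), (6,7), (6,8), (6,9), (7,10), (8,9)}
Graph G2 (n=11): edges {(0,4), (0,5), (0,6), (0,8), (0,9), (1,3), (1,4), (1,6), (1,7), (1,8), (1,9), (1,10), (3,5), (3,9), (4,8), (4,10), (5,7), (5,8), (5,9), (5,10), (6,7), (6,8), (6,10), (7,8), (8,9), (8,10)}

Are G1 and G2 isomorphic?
No, not isomorphic

The graphs are NOT isomorphic.

Connected components of G1: 1 component(s) with vertex sets [[0, 1, 2, 3, 4, 5, 6, 7, 8, 9, 10]], sizes [11].
Connected components of G2: 2 component(s) with vertex sets [[2], [0, 1, 3, 4, 5, 6, 7, 8, 9, 10]], sizes [1, 10].
The number of connected components (and the multiset of component sizes) is an isomorphism invariant — an isomorphism maps each component of G1 bijectively onto a component of G2. Since G1 has 1 component(s) and G2 has 2, they cannot be isomorphic.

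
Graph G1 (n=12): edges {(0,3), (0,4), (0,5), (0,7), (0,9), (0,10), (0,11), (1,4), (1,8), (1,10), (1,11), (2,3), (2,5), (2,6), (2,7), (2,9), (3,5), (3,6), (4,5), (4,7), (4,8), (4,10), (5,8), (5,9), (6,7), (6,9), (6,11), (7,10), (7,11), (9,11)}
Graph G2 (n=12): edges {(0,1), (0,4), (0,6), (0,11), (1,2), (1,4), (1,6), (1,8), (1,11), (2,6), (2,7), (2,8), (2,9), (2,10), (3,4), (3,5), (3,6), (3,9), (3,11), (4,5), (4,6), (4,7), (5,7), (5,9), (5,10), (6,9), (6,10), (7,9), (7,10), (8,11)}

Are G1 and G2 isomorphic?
Yes, isomorphic

The graphs are isomorphic.
One valid mapping φ: V(G1) → V(G2): 0→6, 1→11, 2→7, 3→10, 4→1, 5→2, 6→5, 7→4, 8→8, 9→9, 10→0, 11→3

Verify φ preserves adjacency — for each edge of G1, its image is an edge of G2:
  (0,3) → (φ(0),φ(3)) = (6,10) ∈ E(G2) ✓
  (0,4) → (φ(0),φ(4)) = (1,6) ∈ E(G2) ✓
  (0,5) → (φ(0),φ(5)) = (2,6) ∈ E(G2) ✓
  (0,7) → (φ(0),φ(7)) = (4,6) ∈ E(G2) ✓
  (0,9) → (φ(0),φ(9)) = (6,9) ∈ E(G2) ✓
  (0,10) → (φ(0),φ(10)) = (0,6) ∈ E(G2) ✓
  (0,11) → (φ(0),φ(11)) = (3,6) ∈ E(G2) ✓
  (1,4) → (φ(1),φ(4)) = (1,11) ∈ E(G2) ✓
  (1,8) → (φ(1),φ(8)) = (8,11) ∈ E(G2) ✓
  (1,10) → (φ(1),φ(10)) = (0,11) ∈ E(G2) ✓
  (1,11) → (φ(1),φ(11)) = (3,11) ∈ E(G2) ✓
  (2,3) → (φ(2),φ(3)) = (7,10) ∈ E(G2) ✓
  (2,5) → (φ(2),φ(5)) = (2,7) ∈ E(G2) ✓
  (2,6) → (φ(2),φ(6)) = (5,7) ∈ E(G2) ✓
  (2,7) → (φ(2),φ(7)) = (4,7) ∈ E(G2) ✓
  (2,9) → (φ(2),φ(9)) = (7,9) ∈ E(G2) ✓
  (3,5) → (φ(3),φ(5)) = (2,10) ∈ E(G2) ✓
  (3,6) → (φ(3),φ(6)) = (5,10) ∈ E(G2) ✓
  (4,5) → (φ(4),φ(5)) = (1,2) ∈ E(G2) ✓
  (4,7) → (φ(4),φ(7)) = (1,4) ∈ E(G2) ✓
  (4,8) → (φ(4),φ(8)) = (1,8) ∈ E(G2) ✓
  (4,10) → (φ(4),φ(10)) = (0,1) ∈ E(G2) ✓
  (5,8) → (φ(5),φ(8)) = (2,8) ∈ E(G2) ✓
  (5,9) → (φ(5),φ(9)) = (2,9) ∈ E(G2) ✓
  (6,7) → (φ(6),φ(7)) = (4,5) ∈ E(G2) ✓
  (6,9) → (φ(6),φ(9)) = (5,9) ∈ E(G2) ✓
  (6,11) → (φ(6),φ(11)) = (3,5) ∈ E(G2) ✓
  (7,10) → (φ(7),φ(10)) = (0,4) ∈ E(G2) ✓
  (7,11) → (φ(7),φ(11)) = (3,4) ∈ E(G2) ✓
  (9,11) → (φ(9),φ(11)) = (3,9) ∈ E(G2) ✓
All 30 edges of G1 map to edges of G2, and |E(G1)| = |E(G2)| = 30, so φ is a bijection on edges as well as vertices. Hence G1 ≅ G2.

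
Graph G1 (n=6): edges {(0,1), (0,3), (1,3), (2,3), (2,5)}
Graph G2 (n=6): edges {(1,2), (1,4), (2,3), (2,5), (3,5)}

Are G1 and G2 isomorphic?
Yes, isomorphic

The graphs are isomorphic.
One valid mapping φ: V(G1) → V(G2): 0→5, 1→3, 2→1, 3→2, 4→0, 5→4

Verify φ preserves adjacency — for each edge of G1, its image is an edge of G2:
  (0,1) → (φ(0),φ(1)) = (3,5) ∈ E(G2) ✓
  (0,3) → (φ(0),φ(3)) = (2,5) ∈ E(G2) ✓
  (1,3) → (φ(1),φ(3)) = (2,3) ∈ E(G2) ✓
  (2,3) → (φ(2),φ(3)) = (1,2) ∈ E(G2) ✓
  (2,5) → (φ(2),φ(5)) = (1,4) ∈ E(G2) ✓
All 5 edges of G1 map to edges of G2, and |E(G1)| = |E(G2)| = 5, so φ is a bijection on edges as well as vertices. Hence G1 ≅ G2.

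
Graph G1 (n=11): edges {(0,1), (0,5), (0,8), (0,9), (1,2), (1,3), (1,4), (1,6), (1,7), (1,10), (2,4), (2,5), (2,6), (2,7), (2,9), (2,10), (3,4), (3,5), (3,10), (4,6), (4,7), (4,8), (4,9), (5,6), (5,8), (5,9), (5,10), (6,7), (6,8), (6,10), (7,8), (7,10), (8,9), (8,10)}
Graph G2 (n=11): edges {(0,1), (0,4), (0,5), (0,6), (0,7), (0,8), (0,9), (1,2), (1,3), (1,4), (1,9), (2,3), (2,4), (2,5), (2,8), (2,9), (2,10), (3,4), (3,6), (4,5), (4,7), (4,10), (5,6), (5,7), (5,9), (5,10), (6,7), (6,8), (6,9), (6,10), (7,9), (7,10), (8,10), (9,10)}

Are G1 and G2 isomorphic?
Yes, isomorphic

The graphs are isomorphic.
One valid mapping φ: V(G1) → V(G2): 0→3, 1→6, 2→9, 3→8, 4→0, 5→2, 6→5, 7→7, 8→4, 9→1, 10→10

Verify φ preserves adjacency — for each edge of G1, its image is an edge of G2:
  (0,1) → (φ(0),φ(1)) = (3,6) ∈ E(G2) ✓
  (0,5) → (φ(0),φ(5)) = (2,3) ∈ E(G2) ✓
  (0,8) → (φ(0),φ(8)) = (3,4) ∈ E(G2) ✓
  (0,9) → (φ(0),φ(9)) = (1,3) ∈ E(G2) ✓
  (1,2) → (φ(1),φ(2)) = (6,9) ∈ E(G2) ✓
  (1,3) → (φ(1),φ(3)) = (6,8) ∈ E(G2) ✓
  (1,4) → (φ(1),φ(4)) = (0,6) ∈ E(G2) ✓
  (1,6) → (φ(1),φ(6)) = (5,6) ∈ E(G2) ✓
  (1,7) → (φ(1),φ(7)) = (6,7) ∈ E(G2) ✓
  (1,10) → (φ(1),φ(10)) = (6,10) ∈ E(G2) ✓
  (2,4) → (φ(2),φ(4)) = (0,9) ∈ E(G2) ✓
  (2,5) → (φ(2),φ(5)) = (2,9) ∈ E(G2) ✓
  (2,6) → (φ(2),φ(6)) = (5,9) ∈ E(G2) ✓
  (2,7) → (φ(2),φ(7)) = (7,9) ∈ E(G2) ✓
  (2,9) → (φ(2),φ(9)) = (1,9) ∈ E(G2) ✓
  (2,10) → (φ(2),φ(10)) = (9,10) ∈ E(G2) ✓
  (3,4) → (φ(3),φ(4)) = (0,8) ∈ E(G2) ✓
  (3,5) → (φ(3),φ(5)) = (2,8) ∈ E(G2) ✓
  (3,10) → (φ(3),φ(10)) = (8,10) ∈ E(G2) ✓
  (4,6) → (φ(4),φ(6)) = (0,5) ∈ E(G2) ✓
  (4,7) → (φ(4),φ(7)) = (0,7) ∈ E(G2) ✓
  (4,8) → (φ(4),φ(8)) = (0,4) ∈ E(G2) ✓
  (4,9) → (φ(4),φ(9)) = (0,1) ∈ E(G2) ✓
  (5,6) → (φ(5),φ(6)) = (2,5) ∈ E(G2) ✓
  (5,8) → (φ(5),φ(8)) = (2,4) ∈ E(G2) ✓
  (5,9) → (φ(5),φ(9)) = (1,2) ∈ E(G2) ✓
  (5,10) → (φ(5),φ(10)) = (2,10) ∈ E(G2) ✓
  (6,7) → (φ(6),φ(7)) = (5,7) ∈ E(G2) ✓
  (6,8) → (φ(6),φ(8)) = (4,5) ∈ E(G2) ✓
  (6,10) → (φ(6),φ(10)) = (5,10) ∈ E(G2) ✓
  (7,8) → (φ(7),φ(8)) = (4,7) ∈ E(G2) ✓
  (7,10) → (φ(7),φ(10)) = (7,10) ∈ E(G2) ✓
  (8,9) → (φ(8),φ(9)) = (1,4) ∈ E(G2) ✓
  (8,10) → (φ(8),φ(10)) = (4,10) ∈ E(G2) ✓
All 34 edges of G1 map to edges of G2, and |E(G1)| = |E(G2)| = 34, so φ is a bijection on edges as well as vertices. Hence G1 ≅ G2.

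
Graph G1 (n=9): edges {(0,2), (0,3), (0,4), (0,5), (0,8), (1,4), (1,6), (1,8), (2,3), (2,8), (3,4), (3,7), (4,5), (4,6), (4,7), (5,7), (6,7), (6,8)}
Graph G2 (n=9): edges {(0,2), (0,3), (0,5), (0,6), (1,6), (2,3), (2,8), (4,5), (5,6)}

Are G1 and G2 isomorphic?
No, not isomorphic

The graphs are NOT isomorphic.

Connected components of G1: 1 component(s) with vertex sets [[0, 1, 2, 3, 4, 5, 6, 7, 8]], sizes [9].
Connected components of G2: 2 component(s) with vertex sets [[7], [0, 1, 2, 3, 4, 5, 6, 8]], sizes [1, 8].
The number of connected components (and the multiset of component sizes) is an isomorphism invariant — an isomorphism maps each component of G1 bijectively onto a component of G2. Since G1 has 1 component(s) and G2 has 2, they cannot be isomorphic.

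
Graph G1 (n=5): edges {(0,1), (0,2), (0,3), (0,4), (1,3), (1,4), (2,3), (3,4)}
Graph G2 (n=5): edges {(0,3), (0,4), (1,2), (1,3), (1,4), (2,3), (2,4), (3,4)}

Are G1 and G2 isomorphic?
Yes, isomorphic

The graphs are isomorphic.
One valid mapping φ: V(G1) → V(G2): 0→4, 1→2, 2→0, 3→3, 4→1

Verify φ preserves adjacency — for each edge of G1, its image is an edge of G2:
  (0,1) → (φ(0),φ(1)) = (2,4) ∈ E(G2) ✓
  (0,2) → (φ(0),φ(2)) = (0,4) ∈ E(G2) ✓
  (0,3) → (φ(0),φ(3)) = (3,4) ∈ E(G2) ✓
  (0,4) → (φ(0),φ(4)) = (1,4) ∈ E(G2) ✓
  (1,3) → (φ(1),φ(3)) = (2,3) ∈ E(G2) ✓
  (1,4) → (φ(1),φ(4)) = (1,2) ∈ E(G2) ✓
  (2,3) → (φ(2),φ(3)) = (0,3) ∈ E(G2) ✓
  (3,4) → (φ(3),φ(4)) = (1,3) ∈ E(G2) ✓
All 8 edges of G1 map to edges of G2, and |E(G1)| = |E(G2)| = 8, so φ is a bijection on edges as well as vertices. Hence G1 ≅ G2.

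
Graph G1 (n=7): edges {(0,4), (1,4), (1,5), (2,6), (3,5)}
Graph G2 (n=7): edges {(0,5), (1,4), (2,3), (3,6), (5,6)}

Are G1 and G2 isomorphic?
Yes, isomorphic

The graphs are isomorphic.
One valid mapping φ: V(G1) → V(G2): 0→2, 1→6, 2→4, 3→0, 4→3, 5→5, 6→1

Verify φ preserves adjacency — for each edge of G1, its image is an edge of G2:
  (0,4) → (φ(0),φ(4)) = (2,3) ∈ E(G2) ✓
  (1,4) → (φ(1),φ(4)) = (3,6) ∈ E(G2) ✓
  (1,5) → (φ(1),φ(5)) = (5,6) ∈ E(G2) ✓
  (2,6) → (φ(2),φ(6)) = (1,4) ∈ E(G2) ✓
  (3,5) → (φ(3),φ(5)) = (0,5) ∈ E(G2) ✓
All 5 edges of G1 map to edges of G2, and |E(G1)| = |E(G2)| = 5, so φ is a bijection on edges as well as vertices. Hence G1 ≅ G2.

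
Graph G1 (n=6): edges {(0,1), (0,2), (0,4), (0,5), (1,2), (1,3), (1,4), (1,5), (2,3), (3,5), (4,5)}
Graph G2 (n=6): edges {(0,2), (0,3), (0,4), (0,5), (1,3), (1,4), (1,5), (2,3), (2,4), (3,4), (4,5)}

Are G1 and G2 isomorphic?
Yes, isomorphic

The graphs are isomorphic.
One valid mapping φ: V(G1) → V(G2): 0→3, 1→4, 2→1, 3→5, 4→2, 5→0

Verify φ preserves adjacency — for each edge of G1, its image is an edge of G2:
  (0,1) → (φ(0),φ(1)) = (3,4) ∈ E(G2) ✓
  (0,2) → (φ(0),φ(2)) = (1,3) ∈ E(G2) ✓
  (0,4) → (φ(0),φ(4)) = (2,3) ∈ E(G2) ✓
  (0,5) → (φ(0),φ(5)) = (0,3) ∈ E(G2) ✓
  (1,2) → (φ(1),φ(2)) = (1,4) ∈ E(G2) ✓
  (1,3) → (φ(1),φ(3)) = (4,5) ∈ E(G2) ✓
  (1,4) → (φ(1),φ(4)) = (2,4) ∈ E(G2) ✓
  (1,5) → (φ(1),φ(5)) = (0,4) ∈ E(G2) ✓
  (2,3) → (φ(2),φ(3)) = (1,5) ∈ E(G2) ✓
  (3,5) → (φ(3),φ(5)) = (0,5) ∈ E(G2) ✓
  (4,5) → (φ(4),φ(5)) = (0,2) ∈ E(G2) ✓
All 11 edges of G1 map to edges of G2, and |E(G1)| = |E(G2)| = 11, so φ is a bijection on edges as well as vertices. Hence G1 ≅ G2.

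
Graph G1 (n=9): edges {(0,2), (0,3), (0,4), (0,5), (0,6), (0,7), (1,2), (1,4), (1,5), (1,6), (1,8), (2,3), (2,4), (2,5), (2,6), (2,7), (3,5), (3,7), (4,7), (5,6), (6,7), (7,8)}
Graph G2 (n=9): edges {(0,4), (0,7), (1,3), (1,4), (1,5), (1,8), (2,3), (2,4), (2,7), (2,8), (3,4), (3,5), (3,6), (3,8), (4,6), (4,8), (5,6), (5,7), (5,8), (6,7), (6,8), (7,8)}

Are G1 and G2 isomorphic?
Yes, isomorphic

The graphs are isomorphic.
One valid mapping φ: V(G1) → V(G2): 0→3, 1→7, 2→8, 3→1, 4→2, 5→5, 6→6, 7→4, 8→0

Verify φ preserves adjacency — for each edge of G1, its image is an edge of G2:
  (0,2) → (φ(0),φ(2)) = (3,8) ∈ E(G2) ✓
  (0,3) → (φ(0),φ(3)) = (1,3) ∈ E(G2) ✓
  (0,4) → (φ(0),φ(4)) = (2,3) ∈ E(G2) ✓
  (0,5) → (φ(0),φ(5)) = (3,5) ∈ E(G2) ✓
  (0,6) → (φ(0),φ(6)) = (3,6) ∈ E(G2) ✓
  (0,7) → (φ(0),φ(7)) = (3,4) ∈ E(G2) ✓
  (1,2) → (φ(1),φ(2)) = (7,8) ∈ E(G2) ✓
  (1,4) → (φ(1),φ(4)) = (2,7) ∈ E(G2) ✓
  (1,5) → (φ(1),φ(5)) = (5,7) ∈ E(G2) ✓
  (1,6) → (φ(1),φ(6)) = (6,7) ∈ E(G2) ✓
  (1,8) → (φ(1),φ(8)) = (0,7) ∈ E(G2) ✓
  (2,3) → (φ(2),φ(3)) = (1,8) ∈ E(G2) ✓
  (2,4) → (φ(2),φ(4)) = (2,8) ∈ E(G2) ✓
  (2,5) → (φ(2),φ(5)) = (5,8) ∈ E(G2) ✓
  (2,6) → (φ(2),φ(6)) = (6,8) ∈ E(G2) ✓
  (2,7) → (φ(2),φ(7)) = (4,8) ∈ E(G2) ✓
  (3,5) → (φ(3),φ(5)) = (1,5) ∈ E(G2) ✓
  (3,7) → (φ(3),φ(7)) = (1,4) ∈ E(G2) ✓
  (4,7) → (φ(4),φ(7)) = (2,4) ∈ E(G2) ✓
  (5,6) → (φ(5),φ(6)) = (5,6) ∈ E(G2) ✓
  (6,7) → (φ(6),φ(7)) = (4,6) ∈ E(G2) ✓
  (7,8) → (φ(7),φ(8)) = (0,4) ∈ E(G2) ✓
All 22 edges of G1 map to edges of G2, and |E(G1)| = |E(G2)| = 22, so φ is a bijection on edges as well as vertices. Hence G1 ≅ G2.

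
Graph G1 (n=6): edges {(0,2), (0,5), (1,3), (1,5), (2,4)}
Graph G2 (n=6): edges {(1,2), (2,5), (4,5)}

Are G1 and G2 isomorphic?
No, not isomorphic

The graphs are NOT isomorphic.

Connected components of G1: 1 component(s) with vertex sets [[0, 1, 2, 3, 4, 5]], sizes [6].
Connected components of G2: 3 component(s) with vertex sets [[0], [3], [1, 2, 4, 5]], sizes [1, 1, 4].
The number of connected components (and the multiset of component sizes) is an isomorphism invariant — an isomorphism maps each component of G1 bijectively onto a component of G2. Since G1 has 1 component(s) and G2 has 3, they cannot be isomorphic.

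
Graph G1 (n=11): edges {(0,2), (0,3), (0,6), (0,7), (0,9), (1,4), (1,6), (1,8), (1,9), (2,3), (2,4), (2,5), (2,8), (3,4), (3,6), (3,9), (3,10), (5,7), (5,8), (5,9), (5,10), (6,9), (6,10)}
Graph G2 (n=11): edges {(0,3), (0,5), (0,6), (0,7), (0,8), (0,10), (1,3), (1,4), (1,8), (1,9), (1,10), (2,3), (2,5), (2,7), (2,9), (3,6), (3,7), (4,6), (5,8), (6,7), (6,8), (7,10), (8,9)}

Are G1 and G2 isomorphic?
Yes, isomorphic

The graphs are isomorphic.
One valid mapping φ: V(G1) → V(G2): 0→6, 1→2, 2→8, 3→0, 4→5, 5→1, 6→7, 7→4, 8→9, 9→3, 10→10

Verify φ preserves adjacency — for each edge of G1, its image is an edge of G2:
  (0,2) → (φ(0),φ(2)) = (6,8) ∈ E(G2) ✓
  (0,3) → (φ(0),φ(3)) = (0,6) ∈ E(G2) ✓
  (0,6) → (φ(0),φ(6)) = (6,7) ∈ E(G2) ✓
  (0,7) → (φ(0),φ(7)) = (4,6) ∈ E(G2) ✓
  (0,9) → (φ(0),φ(9)) = (3,6) ∈ E(G2) ✓
  (1,4) → (φ(1),φ(4)) = (2,5) ∈ E(G2) ✓
  (1,6) → (φ(1),φ(6)) = (2,7) ∈ E(G2) ✓
  (1,8) → (φ(1),φ(8)) = (2,9) ∈ E(G2) ✓
  (1,9) → (φ(1),φ(9)) = (2,3) ∈ E(G2) ✓
  (2,3) → (φ(2),φ(3)) = (0,8) ∈ E(G2) ✓
  (2,4) → (φ(2),φ(4)) = (5,8) ∈ E(G2) ✓
  (2,5) → (φ(2),φ(5)) = (1,8) ∈ E(G2) ✓
  (2,8) → (φ(2),φ(8)) = (8,9) ∈ E(G2) ✓
  (3,4) → (φ(3),φ(4)) = (0,5) ∈ E(G2) ✓
  (3,6) → (φ(3),φ(6)) = (0,7) ∈ E(G2) ✓
  (3,9) → (φ(3),φ(9)) = (0,3) ∈ E(G2) ✓
  (3,10) → (φ(3),φ(10)) = (0,10) ∈ E(G2) ✓
  (5,7) → (φ(5),φ(7)) = (1,4) ∈ E(G2) ✓
  (5,8) → (φ(5),φ(8)) = (1,9) ∈ E(G2) ✓
  (5,9) → (φ(5),φ(9)) = (1,3) ∈ E(G2) ✓
  (5,10) → (φ(5),φ(10)) = (1,10) ∈ E(G2) ✓
  (6,9) → (φ(6),φ(9)) = (3,7) ∈ E(G2) ✓
  (6,10) → (φ(6),φ(10)) = (7,10) ∈ E(G2) ✓
All 23 edges of G1 map to edges of G2, and |E(G1)| = |E(G2)| = 23, so φ is a bijection on edges as well as vertices. Hence G1 ≅ G2.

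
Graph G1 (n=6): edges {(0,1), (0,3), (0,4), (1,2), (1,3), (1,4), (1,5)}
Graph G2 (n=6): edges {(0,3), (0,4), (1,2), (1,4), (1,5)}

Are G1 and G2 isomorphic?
No, not isomorphic

The graphs are NOT isomorphic.

Counting edges: G1 has 7 edge(s); G2 has 5 edge(s).
Edge count is an isomorphism invariant (a bijection on vertices induces a bijection on edges), so differing edge counts rule out isomorphism.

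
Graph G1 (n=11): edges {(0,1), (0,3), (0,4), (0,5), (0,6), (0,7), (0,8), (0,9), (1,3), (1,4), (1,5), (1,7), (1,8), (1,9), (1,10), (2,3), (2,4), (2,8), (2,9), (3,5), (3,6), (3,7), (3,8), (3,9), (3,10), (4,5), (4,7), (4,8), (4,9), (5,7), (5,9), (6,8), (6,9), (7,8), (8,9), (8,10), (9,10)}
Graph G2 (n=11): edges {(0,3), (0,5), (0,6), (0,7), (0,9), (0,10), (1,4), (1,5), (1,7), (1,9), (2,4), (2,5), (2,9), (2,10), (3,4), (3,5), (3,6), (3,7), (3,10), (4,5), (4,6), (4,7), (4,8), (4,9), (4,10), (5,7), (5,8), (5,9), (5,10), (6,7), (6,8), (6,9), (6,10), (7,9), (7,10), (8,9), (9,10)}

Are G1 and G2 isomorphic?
Yes, isomorphic

The graphs are isomorphic.
One valid mapping φ: V(G1) → V(G2): 0→7, 1→10, 2→8, 3→5, 4→6, 5→3, 6→1, 7→0, 8→9, 9→4, 10→2

Verify φ preserves adjacency — for each edge of G1, its image is an edge of G2:
  (0,1) → (φ(0),φ(1)) = (7,10) ∈ E(G2) ✓
  (0,3) → (φ(0),φ(3)) = (5,7) ∈ E(G2) ✓
  (0,4) → (φ(0),φ(4)) = (6,7) ∈ E(G2) ✓
  (0,5) → (φ(0),φ(5)) = (3,7) ∈ E(G2) ✓
  (0,6) → (φ(0),φ(6)) = (1,7) ∈ E(G2) ✓
  (0,7) → (φ(0),φ(7)) = (0,7) ∈ E(G2) ✓
  (0,8) → (φ(0),φ(8)) = (7,9) ∈ E(G2) ✓
  (0,9) → (φ(0),φ(9)) = (4,7) ∈ E(G2) ✓
  (1,3) → (φ(1),φ(3)) = (5,10) ∈ E(G2) ✓
  (1,4) → (φ(1),φ(4)) = (6,10) ∈ E(G2) ✓
  (1,5) → (φ(1),φ(5)) = (3,10) ∈ E(G2) ✓
  (1,7) → (φ(1),φ(7)) = (0,10) ∈ E(G2) ✓
  (1,8) → (φ(1),φ(8)) = (9,10) ∈ E(G2) ✓
  (1,9) → (φ(1),φ(9)) = (4,10) ∈ E(G2) ✓
  (1,10) → (φ(1),φ(10)) = (2,10) ∈ E(G2) ✓
  (2,3) → (φ(2),φ(3)) = (5,8) ∈ E(G2) ✓
  (2,4) → (φ(2),φ(4)) = (6,8) ∈ E(G2) ✓
  (2,8) → (φ(2),φ(8)) = (8,9) ∈ E(G2) ✓
  (2,9) → (φ(2),φ(9)) = (4,8) ∈ E(G2) ✓
  (3,5) → (φ(3),φ(5)) = (3,5) ∈ E(G2) ✓
  (3,6) → (φ(3),φ(6)) = (1,5) ∈ E(G2) ✓
  (3,7) → (φ(3),φ(7)) = (0,5) ∈ E(G2) ✓
  (3,8) → (φ(3),φ(8)) = (5,9) ∈ E(G2) ✓
  (3,9) → (φ(3),φ(9)) = (4,5) ∈ E(G2) ✓
  (3,10) → (φ(3),φ(10)) = (2,5) ∈ E(G2) ✓
  (4,5) → (φ(4),φ(5)) = (3,6) ∈ E(G2) ✓
  (4,7) → (φ(4),φ(7)) = (0,6) ∈ E(G2) ✓
  (4,8) → (φ(4),φ(8)) = (6,9) ∈ E(G2) ✓
  (4,9) → (φ(4),φ(9)) = (4,6) ∈ E(G2) ✓
  (5,7) → (φ(5),φ(7)) = (0,3) ∈ E(G2) ✓
  (5,9) → (φ(5),φ(9)) = (3,4) ∈ E(G2) ✓
  (6,8) → (φ(6),φ(8)) = (1,9) ∈ E(G2) ✓
  (6,9) → (φ(6),φ(9)) = (1,4) ∈ E(G2) ✓
  (7,8) → (φ(7),φ(8)) = (0,9) ∈ E(G2) ✓
  (8,9) → (φ(8),φ(9)) = (4,9) ∈ E(G2) ✓
  (8,10) → (φ(8),φ(10)) = (2,9) ∈ E(G2) ✓
  (9,10) → (φ(9),φ(10)) = (2,4) ∈ E(G2) ✓
All 37 edges of G1 map to edges of G2, and |E(G1)| = |E(G2)| = 37, so φ is a bijection on edges as well as vertices. Hence G1 ≅ G2.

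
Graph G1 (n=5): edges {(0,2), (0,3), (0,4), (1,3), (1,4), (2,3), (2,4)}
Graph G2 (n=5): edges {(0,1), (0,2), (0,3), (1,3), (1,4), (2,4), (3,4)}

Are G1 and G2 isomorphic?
Yes, isomorphic

The graphs are isomorphic.
One valid mapping φ: V(G1) → V(G2): 0→3, 1→2, 2→1, 3→4, 4→0

Verify φ preserves adjacency — for each edge of G1, its image is an edge of G2:
  (0,2) → (φ(0),φ(2)) = (1,3) ∈ E(G2) ✓
  (0,3) → (φ(0),φ(3)) = (3,4) ∈ E(G2) ✓
  (0,4) → (φ(0),φ(4)) = (0,3) ∈ E(G2) ✓
  (1,3) → (φ(1),φ(3)) = (2,4) ∈ E(G2) ✓
  (1,4) → (φ(1),φ(4)) = (0,2) ∈ E(G2) ✓
  (2,3) → (φ(2),φ(3)) = (1,4) ∈ E(G2) ✓
  (2,4) → (φ(2),φ(4)) = (0,1) ∈ E(G2) ✓
All 7 edges of G1 map to edges of G2, and |E(G1)| = |E(G2)| = 7, so φ is a bijection on edges as well as vertices. Hence G1 ≅ G2.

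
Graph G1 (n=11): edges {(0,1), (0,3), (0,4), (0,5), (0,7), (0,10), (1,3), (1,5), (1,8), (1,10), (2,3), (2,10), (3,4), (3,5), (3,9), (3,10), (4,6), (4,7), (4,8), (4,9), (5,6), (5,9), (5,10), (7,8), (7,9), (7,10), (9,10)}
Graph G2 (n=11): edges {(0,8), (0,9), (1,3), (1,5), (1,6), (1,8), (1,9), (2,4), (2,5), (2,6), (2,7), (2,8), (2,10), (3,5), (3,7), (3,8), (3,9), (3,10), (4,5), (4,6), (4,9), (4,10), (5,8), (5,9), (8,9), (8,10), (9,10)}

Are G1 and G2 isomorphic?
Yes, isomorphic

The graphs are isomorphic.
One valid mapping φ: V(G1) → V(G2): 0→5, 1→1, 2→0, 3→8, 4→2, 5→3, 6→7, 7→4, 8→6, 9→10, 10→9

Verify φ preserves adjacency — for each edge of G1, its image is an edge of G2:
  (0,1) → (φ(0),φ(1)) = (1,5) ∈ E(G2) ✓
  (0,3) → (φ(0),φ(3)) = (5,8) ∈ E(G2) ✓
  (0,4) → (φ(0),φ(4)) = (2,5) ∈ E(G2) ✓
  (0,5) → (φ(0),φ(5)) = (3,5) ∈ E(G2) ✓
  (0,7) → (φ(0),φ(7)) = (4,5) ∈ E(G2) ✓
  (0,10) → (φ(0),φ(10)) = (5,9) ∈ E(G2) ✓
  (1,3) → (φ(1),φ(3)) = (1,8) ∈ E(G2) ✓
  (1,5) → (φ(1),φ(5)) = (1,3) ∈ E(G2) ✓
  (1,8) → (φ(1),φ(8)) = (1,6) ∈ E(G2) ✓
  (1,10) → (φ(1),φ(10)) = (1,9) ∈ E(G2) ✓
  (2,3) → (φ(2),φ(3)) = (0,8) ∈ E(G2) ✓
  (2,10) → (φ(2),φ(10)) = (0,9) ∈ E(G2) ✓
  (3,4) → (φ(3),φ(4)) = (2,8) ∈ E(G2) ✓
  (3,5) → (φ(3),φ(5)) = (3,8) ∈ E(G2) ✓
  (3,9) → (φ(3),φ(9)) = (8,10) ∈ E(G2) ✓
  (3,10) → (φ(3),φ(10)) = (8,9) ∈ E(G2) ✓
  (4,6) → (φ(4),φ(6)) = (2,7) ∈ E(G2) ✓
  (4,7) → (φ(4),φ(7)) = (2,4) ∈ E(G2) ✓
  (4,8) → (φ(4),φ(8)) = (2,6) ∈ E(G2) ✓
  (4,9) → (φ(4),φ(9)) = (2,10) ∈ E(G2) ✓
  (5,6) → (φ(5),φ(6)) = (3,7) ∈ E(G2) ✓
  (5,9) → (φ(5),φ(9)) = (3,10) ∈ E(G2) ✓
  (5,10) → (φ(5),φ(10)) = (3,9) ∈ E(G2) ✓
  (7,8) → (φ(7),φ(8)) = (4,6) ∈ E(G2) ✓
  (7,9) → (φ(7),φ(9)) = (4,10) ∈ E(G2) ✓
  (7,10) → (φ(7),φ(10)) = (4,9) ∈ E(G2) ✓
  (9,10) → (φ(9),φ(10)) = (9,10) ∈ E(G2) ✓
All 27 edges of G1 map to edges of G2, and |E(G1)| = |E(G2)| = 27, so φ is a bijection on edges as well as vertices. Hence G1 ≅ G2.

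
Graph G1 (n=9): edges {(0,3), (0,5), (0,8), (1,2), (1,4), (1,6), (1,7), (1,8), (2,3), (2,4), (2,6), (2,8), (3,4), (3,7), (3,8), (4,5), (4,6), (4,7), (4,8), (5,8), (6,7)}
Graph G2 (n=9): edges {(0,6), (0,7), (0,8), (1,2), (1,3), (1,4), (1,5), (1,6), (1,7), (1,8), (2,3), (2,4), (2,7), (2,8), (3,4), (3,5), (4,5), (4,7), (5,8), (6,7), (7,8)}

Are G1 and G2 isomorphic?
Yes, isomorphic

The graphs are isomorphic.
One valid mapping φ: V(G1) → V(G2): 0→0, 1→4, 2→2, 3→8, 4→1, 5→6, 6→3, 7→5, 8→7

Verify φ preserves adjacency — for each edge of G1, its image is an edge of G2:
  (0,3) → (φ(0),φ(3)) = (0,8) ∈ E(G2) ✓
  (0,5) → (φ(0),φ(5)) = (0,6) ∈ E(G2) ✓
  (0,8) → (φ(0),φ(8)) = (0,7) ∈ E(G2) ✓
  (1,2) → (φ(1),φ(2)) = (2,4) ∈ E(G2) ✓
  (1,4) → (φ(1),φ(4)) = (1,4) ∈ E(G2) ✓
  (1,6) → (φ(1),φ(6)) = (3,4) ∈ E(G2) ✓
  (1,7) → (φ(1),φ(7)) = (4,5) ∈ E(G2) ✓
  (1,8) → (φ(1),φ(8)) = (4,7) ∈ E(G2) ✓
  (2,3) → (φ(2),φ(3)) = (2,8) ∈ E(G2) ✓
  (2,4) → (φ(2),φ(4)) = (1,2) ∈ E(G2) ✓
  (2,6) → (φ(2),φ(6)) = (2,3) ∈ E(G2) ✓
  (2,8) → (φ(2),φ(8)) = (2,7) ∈ E(G2) ✓
  (3,4) → (φ(3),φ(4)) = (1,8) ∈ E(G2) ✓
  (3,7) → (φ(3),φ(7)) = (5,8) ∈ E(G2) ✓
  (3,8) → (φ(3),φ(8)) = (7,8) ∈ E(G2) ✓
  (4,5) → (φ(4),φ(5)) = (1,6) ∈ E(G2) ✓
  (4,6) → (φ(4),φ(6)) = (1,3) ∈ E(G2) ✓
  (4,7) → (φ(4),φ(7)) = (1,5) ∈ E(G2) ✓
  (4,8) → (φ(4),φ(8)) = (1,7) ∈ E(G2) ✓
  (5,8) → (φ(5),φ(8)) = (6,7) ∈ E(G2) ✓
  (6,7) → (φ(6),φ(7)) = (3,5) ∈ E(G2) ✓
All 21 edges of G1 map to edges of G2, and |E(G1)| = |E(G2)| = 21, so φ is a bijection on edges as well as vertices. Hence G1 ≅ G2.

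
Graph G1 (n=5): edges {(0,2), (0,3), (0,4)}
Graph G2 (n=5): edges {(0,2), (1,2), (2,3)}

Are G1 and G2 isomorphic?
Yes, isomorphic

The graphs are isomorphic.
One valid mapping φ: V(G1) → V(G2): 0→2, 1→4, 2→3, 3→0, 4→1

Verify φ preserves adjacency — for each edge of G1, its image is an edge of G2:
  (0,2) → (φ(0),φ(2)) = (2,3) ∈ E(G2) ✓
  (0,3) → (φ(0),φ(3)) = (0,2) ∈ E(G2) ✓
  (0,4) → (φ(0),φ(4)) = (1,2) ∈ E(G2) ✓
All 3 edges of G1 map to edges of G2, and |E(G1)| = |E(G2)| = 3, so φ is a bijection on edges as well as vertices. Hence G1 ≅ G2.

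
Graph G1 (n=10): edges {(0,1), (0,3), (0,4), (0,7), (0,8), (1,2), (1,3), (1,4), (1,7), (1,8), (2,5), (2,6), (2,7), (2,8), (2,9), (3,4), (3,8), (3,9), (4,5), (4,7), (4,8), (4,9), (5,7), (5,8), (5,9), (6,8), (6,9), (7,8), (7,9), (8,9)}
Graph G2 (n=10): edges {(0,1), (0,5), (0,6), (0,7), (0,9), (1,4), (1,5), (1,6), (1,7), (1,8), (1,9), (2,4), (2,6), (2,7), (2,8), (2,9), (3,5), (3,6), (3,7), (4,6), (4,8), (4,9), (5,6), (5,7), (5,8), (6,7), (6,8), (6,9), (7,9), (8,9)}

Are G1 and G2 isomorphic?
Yes, isomorphic

The graphs are isomorphic.
One valid mapping φ: V(G1) → V(G2): 0→4, 1→8, 2→5, 3→2, 4→9, 5→0, 6→3, 7→1, 8→6, 9→7

Verify φ preserves adjacency — for each edge of G1, its image is an edge of G2:
  (0,1) → (φ(0),φ(1)) = (4,8) ∈ E(G2) ✓
  (0,3) → (φ(0),φ(3)) = (2,4) ∈ E(G2) ✓
  (0,4) → (φ(0),φ(4)) = (4,9) ∈ E(G2) ✓
  (0,7) → (φ(0),φ(7)) = (1,4) ∈ E(G2) ✓
  (0,8) → (φ(0),φ(8)) = (4,6) ∈ E(G2) ✓
  (1,2) → (φ(1),φ(2)) = (5,8) ∈ E(G2) ✓
  (1,3) → (φ(1),φ(3)) = (2,8) ∈ E(G2) ✓
  (1,4) → (φ(1),φ(4)) = (8,9) ∈ E(G2) ✓
  (1,7) → (φ(1),φ(7)) = (1,8) ∈ E(G2) ✓
  (1,8) → (φ(1),φ(8)) = (6,8) ∈ E(G2) ✓
  (2,5) → (φ(2),φ(5)) = (0,5) ∈ E(G2) ✓
  (2,6) → (φ(2),φ(6)) = (3,5) ∈ E(G2) ✓
  (2,7) → (φ(2),φ(7)) = (1,5) ∈ E(G2) ✓
  (2,8) → (φ(2),φ(8)) = (5,6) ∈ E(G2) ✓
  (2,9) → (φ(2),φ(9)) = (5,7) ∈ E(G2) ✓
  (3,4) → (φ(3),φ(4)) = (2,9) ∈ E(G2) ✓
  (3,8) → (φ(3),φ(8)) = (2,6) ∈ E(G2) ✓
  (3,9) → (φ(3),φ(9)) = (2,7) ∈ E(G2) ✓
  (4,5) → (φ(4),φ(5)) = (0,9) ∈ E(G2) ✓
  (4,7) → (φ(4),φ(7)) = (1,9) ∈ E(G2) ✓
  (4,8) → (φ(4),φ(8)) = (6,9) ∈ E(G2) ✓
  (4,9) → (φ(4),φ(9)) = (7,9) ∈ E(G2) ✓
  (5,7) → (φ(5),φ(7)) = (0,1) ∈ E(G2) ✓
  (5,8) → (φ(5),φ(8)) = (0,6) ∈ E(G2) ✓
  (5,9) → (φ(5),φ(9)) = (0,7) ∈ E(G2) ✓
  (6,8) → (φ(6),φ(8)) = (3,6) ∈ E(G2) ✓
  (6,9) → (φ(6),φ(9)) = (3,7) ∈ E(G2) ✓
  (7,8) → (φ(7),φ(8)) = (1,6) ∈ E(G2) ✓
  (7,9) → (φ(7),φ(9)) = (1,7) ∈ E(G2) ✓
  (8,9) → (φ(8),φ(9)) = (6,7) ∈ E(G2) ✓
All 30 edges of G1 map to edges of G2, and |E(G1)| = |E(G2)| = 30, so φ is a bijection on edges as well as vertices. Hence G1 ≅ G2.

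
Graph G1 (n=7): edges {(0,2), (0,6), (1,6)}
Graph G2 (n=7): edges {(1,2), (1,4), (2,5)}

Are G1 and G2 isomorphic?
Yes, isomorphic

The graphs are isomorphic.
One valid mapping φ: V(G1) → V(G2): 0→2, 1→4, 2→5, 3→3, 4→6, 5→0, 6→1

Verify φ preserves adjacency — for each edge of G1, its image is an edge of G2:
  (0,2) → (φ(0),φ(2)) = (2,5) ∈ E(G2) ✓
  (0,6) → (φ(0),φ(6)) = (1,2) ∈ E(G2) ✓
  (1,6) → (φ(1),φ(6)) = (1,4) ∈ E(G2) ✓
All 3 edges of G1 map to edges of G2, and |E(G1)| = |E(G2)| = 3, so φ is a bijection on edges as well as vertices. Hence G1 ≅ G2.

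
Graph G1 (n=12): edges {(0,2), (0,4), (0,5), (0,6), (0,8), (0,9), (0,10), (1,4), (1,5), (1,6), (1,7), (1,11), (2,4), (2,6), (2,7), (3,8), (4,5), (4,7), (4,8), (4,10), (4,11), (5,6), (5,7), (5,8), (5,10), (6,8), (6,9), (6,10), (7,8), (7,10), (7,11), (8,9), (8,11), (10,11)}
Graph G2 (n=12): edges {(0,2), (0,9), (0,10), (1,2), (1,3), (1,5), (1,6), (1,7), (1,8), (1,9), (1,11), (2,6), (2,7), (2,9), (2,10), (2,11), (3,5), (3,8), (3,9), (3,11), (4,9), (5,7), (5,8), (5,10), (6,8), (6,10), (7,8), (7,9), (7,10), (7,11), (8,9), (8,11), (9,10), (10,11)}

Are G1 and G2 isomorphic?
Yes, isomorphic

The graphs are isomorphic.
One valid mapping φ: V(G1) → V(G2): 0→2, 1→5, 2→6, 3→4, 4→1, 5→7, 6→10, 7→8, 8→9, 9→0, 10→11, 11→3

Verify φ preserves adjacency — for each edge of G1, its image is an edge of G2:
  (0,2) → (φ(0),φ(2)) = (2,6) ∈ E(G2) ✓
  (0,4) → (φ(0),φ(4)) = (1,2) ∈ E(G2) ✓
  (0,5) → (φ(0),φ(5)) = (2,7) ∈ E(G2) ✓
  (0,6) → (φ(0),φ(6)) = (2,10) ∈ E(G2) ✓
  (0,8) → (φ(0),φ(8)) = (2,9) ∈ E(G2) ✓
  (0,9) → (φ(0),φ(9)) = (0,2) ∈ E(G2) ✓
  (0,10) → (φ(0),φ(10)) = (2,11) ∈ E(G2) ✓
  (1,4) → (φ(1),φ(4)) = (1,5) ∈ E(G2) ✓
  (1,5) → (φ(1),φ(5)) = (5,7) ∈ E(G2) ✓
  (1,6) → (φ(1),φ(6)) = (5,10) ∈ E(G2) ✓
  (1,7) → (φ(1),φ(7)) = (5,8) ∈ E(G2) ✓
  (1,11) → (φ(1),φ(11)) = (3,5) ∈ E(G2) ✓
  (2,4) → (φ(2),φ(4)) = (1,6) ∈ E(G2) ✓
  (2,6) → (φ(2),φ(6)) = (6,10) ∈ E(G2) ✓
  (2,7) → (φ(2),φ(7)) = (6,8) ∈ E(G2) ✓
  (3,8) → (φ(3),φ(8)) = (4,9) ∈ E(G2) ✓
  (4,5) → (φ(4),φ(5)) = (1,7) ∈ E(G2) ✓
  (4,7) → (φ(4),φ(7)) = (1,8) ∈ E(G2) ✓
  (4,8) → (φ(4),φ(8)) = (1,9) ∈ E(G2) ✓
  (4,10) → (φ(4),φ(10)) = (1,11) ∈ E(G2) ✓
  (4,11) → (φ(4),φ(11)) = (1,3) ∈ E(G2) ✓
  (5,6) → (φ(5),φ(6)) = (7,10) ∈ E(G2) ✓
  (5,7) → (φ(5),φ(7)) = (7,8) ∈ E(G2) ✓
  (5,8) → (φ(5),φ(8)) = (7,9) ∈ E(G2) ✓
  (5,10) → (φ(5),φ(10)) = (7,11) ∈ E(G2) ✓
  (6,8) → (φ(6),φ(8)) = (9,10) ∈ E(G2) ✓
  (6,9) → (φ(6),φ(9)) = (0,10) ∈ E(G2) ✓
  (6,10) → (φ(6),φ(10)) = (10,11) ∈ E(G2) ✓
  (7,8) → (φ(7),φ(8)) = (8,9) ∈ E(G2) ✓
  (7,10) → (φ(7),φ(10)) = (8,11) ∈ E(G2) ✓
  (7,11) → (φ(7),φ(11)) = (3,8) ∈ E(G2) ✓
  (8,9) → (φ(8),φ(9)) = (0,9) ∈ E(G2) ✓
  (8,11) → (φ(8),φ(11)) = (3,9) ∈ E(G2) ✓
  (10,11) → (φ(10),φ(11)) = (3,11) ∈ E(G2) ✓
All 34 edges of G1 map to edges of G2, and |E(G1)| = |E(G2)| = 34, so φ is a bijection on edges as well as vertices. Hence G1 ≅ G2.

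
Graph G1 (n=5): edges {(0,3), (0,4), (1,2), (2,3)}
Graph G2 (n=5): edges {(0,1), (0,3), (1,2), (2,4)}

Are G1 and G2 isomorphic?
Yes, isomorphic

The graphs are isomorphic.
One valid mapping φ: V(G1) → V(G2): 0→2, 1→3, 2→0, 3→1, 4→4

Verify φ preserves adjacency — for each edge of G1, its image is an edge of G2:
  (0,3) → (φ(0),φ(3)) = (1,2) ∈ E(G2) ✓
  (0,4) → (φ(0),φ(4)) = (2,4) ∈ E(G2) ✓
  (1,2) → (φ(1),φ(2)) = (0,3) ∈ E(G2) ✓
  (2,3) → (φ(2),φ(3)) = (0,1) ∈ E(G2) ✓
All 4 edges of G1 map to edges of G2, and |E(G1)| = |E(G2)| = 4, so φ is a bijection on edges as well as vertices. Hence G1 ≅ G2.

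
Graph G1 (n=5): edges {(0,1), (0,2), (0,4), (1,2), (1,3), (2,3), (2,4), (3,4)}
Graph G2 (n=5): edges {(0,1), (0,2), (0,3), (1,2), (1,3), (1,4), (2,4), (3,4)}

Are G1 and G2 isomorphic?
Yes, isomorphic

The graphs are isomorphic.
One valid mapping φ: V(G1) → V(G2): 0→2, 1→0, 2→1, 3→3, 4→4

Verify φ preserves adjacency — for each edge of G1, its image is an edge of G2:
  (0,1) → (φ(0),φ(1)) = (0,2) ∈ E(G2) ✓
  (0,2) → (φ(0),φ(2)) = (1,2) ∈ E(G2) ✓
  (0,4) → (φ(0),φ(4)) = (2,4) ∈ E(G2) ✓
  (1,2) → (φ(1),φ(2)) = (0,1) ∈ E(G2) ✓
  (1,3) → (φ(1),φ(3)) = (0,3) ∈ E(G2) ✓
  (2,3) → (φ(2),φ(3)) = (1,3) ∈ E(G2) ✓
  (2,4) → (φ(2),φ(4)) = (1,4) ∈ E(G2) ✓
  (3,4) → (φ(3),φ(4)) = (3,4) ∈ E(G2) ✓
All 8 edges of G1 map to edges of G2, and |E(G1)| = |E(G2)| = 8, so φ is a bijection on edges as well as vertices. Hence G1 ≅ G2.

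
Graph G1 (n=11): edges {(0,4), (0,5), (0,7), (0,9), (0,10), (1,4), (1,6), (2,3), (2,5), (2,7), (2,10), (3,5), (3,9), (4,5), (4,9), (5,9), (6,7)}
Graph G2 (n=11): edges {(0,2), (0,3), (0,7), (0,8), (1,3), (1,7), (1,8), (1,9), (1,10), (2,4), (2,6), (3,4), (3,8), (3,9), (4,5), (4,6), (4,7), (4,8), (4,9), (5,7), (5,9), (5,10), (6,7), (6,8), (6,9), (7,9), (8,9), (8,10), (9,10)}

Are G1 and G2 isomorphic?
No, not isomorphic

The graphs are NOT isomorphic.

Counting triangles (3-cliques): G1 has 6, G2 has 23.
Triangle count is an isomorphism invariant, so differing triangle counts rule out isomorphism.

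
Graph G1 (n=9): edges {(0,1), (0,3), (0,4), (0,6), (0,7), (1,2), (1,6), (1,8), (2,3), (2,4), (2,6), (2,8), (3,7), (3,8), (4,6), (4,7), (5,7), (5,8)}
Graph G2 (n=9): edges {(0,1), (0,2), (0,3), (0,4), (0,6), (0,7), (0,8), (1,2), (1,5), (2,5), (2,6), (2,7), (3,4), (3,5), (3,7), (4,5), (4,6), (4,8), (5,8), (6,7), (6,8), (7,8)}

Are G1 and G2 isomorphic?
No, not isomorphic

The graphs are NOT isomorphic.

Degrees in G1: deg(0)=5, deg(1)=4, deg(2)=5, deg(3)=4, deg(4)=4, deg(5)=2, deg(6)=4, deg(7)=4, deg(8)=4.
Sorted degree sequence of G1: [5, 5, 4, 4, 4, 4, 4, 4, 2].
Degrees in G2: deg(0)=7, deg(1)=3, deg(2)=5, deg(3)=4, deg(4)=5, deg(5)=5, deg(6)=5, deg(7)=5, deg(8)=5.
Sorted degree sequence of G2: [7, 5, 5, 5, 5, 5, 5, 4, 3].
The (sorted) degree sequence is an isomorphism invariant, so since G1 and G2 have different degree sequences they cannot be isomorphic.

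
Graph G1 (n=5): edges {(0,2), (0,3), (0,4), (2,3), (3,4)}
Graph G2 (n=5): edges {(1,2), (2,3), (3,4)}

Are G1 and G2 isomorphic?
No, not isomorphic

The graphs are NOT isomorphic.

Degrees in G1: deg(0)=3, deg(1)=0, deg(2)=2, deg(3)=3, deg(4)=2.
Sorted degree sequence of G1: [3, 3, 2, 2, 0].
Degrees in G2: deg(0)=0, deg(1)=1, deg(2)=2, deg(3)=2, deg(4)=1.
Sorted degree sequence of G2: [2, 2, 1, 1, 0].
The (sorted) degree sequence is an isomorphism invariant, so since G1 and G2 have different degree sequences they cannot be isomorphic.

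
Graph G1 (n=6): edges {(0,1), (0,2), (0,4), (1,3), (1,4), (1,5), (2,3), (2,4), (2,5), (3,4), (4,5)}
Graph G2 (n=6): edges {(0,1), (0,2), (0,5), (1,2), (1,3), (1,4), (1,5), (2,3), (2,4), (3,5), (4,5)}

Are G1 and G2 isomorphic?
Yes, isomorphic

The graphs are isomorphic.
One valid mapping φ: V(G1) → V(G2): 0→0, 1→2, 2→5, 3→3, 4→1, 5→4

Verify φ preserves adjacency — for each edge of G1, its image is an edge of G2:
  (0,1) → (φ(0),φ(1)) = (0,2) ∈ E(G2) ✓
  (0,2) → (φ(0),φ(2)) = (0,5) ∈ E(G2) ✓
  (0,4) → (φ(0),φ(4)) = (0,1) ∈ E(G2) ✓
  (1,3) → (φ(1),φ(3)) = (2,3) ∈ E(G2) ✓
  (1,4) → (φ(1),φ(4)) = (1,2) ∈ E(G2) ✓
  (1,5) → (φ(1),φ(5)) = (2,4) ∈ E(G2) ✓
  (2,3) → (φ(2),φ(3)) = (3,5) ∈ E(G2) ✓
  (2,4) → (φ(2),φ(4)) = (1,5) ∈ E(G2) ✓
  (2,5) → (φ(2),φ(5)) = (4,5) ∈ E(G2) ✓
  (3,4) → (φ(3),φ(4)) = (1,3) ∈ E(G2) ✓
  (4,5) → (φ(4),φ(5)) = (1,4) ∈ E(G2) ✓
All 11 edges of G1 map to edges of G2, and |E(G1)| = |E(G2)| = 11, so φ is a bijection on edges as well as vertices. Hence G1 ≅ G2.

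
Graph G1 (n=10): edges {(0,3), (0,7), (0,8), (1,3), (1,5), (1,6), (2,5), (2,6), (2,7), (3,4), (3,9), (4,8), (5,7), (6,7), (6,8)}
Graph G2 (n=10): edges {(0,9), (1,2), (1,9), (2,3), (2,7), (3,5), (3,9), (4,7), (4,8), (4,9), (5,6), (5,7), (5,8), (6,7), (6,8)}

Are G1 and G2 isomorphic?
Yes, isomorphic

The graphs are isomorphic.
One valid mapping φ: V(G1) → V(G2): 0→3, 1→4, 2→6, 3→9, 4→1, 5→8, 6→7, 7→5, 8→2, 9→0

Verify φ preserves adjacency — for each edge of G1, its image is an edge of G2:
  (0,3) → (φ(0),φ(3)) = (3,9) ∈ E(G2) ✓
  (0,7) → (φ(0),φ(7)) = (3,5) ∈ E(G2) ✓
  (0,8) → (φ(0),φ(8)) = (2,3) ∈ E(G2) ✓
  (1,3) → (φ(1),φ(3)) = (4,9) ∈ E(G2) ✓
  (1,5) → (φ(1),φ(5)) = (4,8) ∈ E(G2) ✓
  (1,6) → (φ(1),φ(6)) = (4,7) ∈ E(G2) ✓
  (2,5) → (φ(2),φ(5)) = (6,8) ∈ E(G2) ✓
  (2,6) → (φ(2),φ(6)) = (6,7) ∈ E(G2) ✓
  (2,7) → (φ(2),φ(7)) = (5,6) ∈ E(G2) ✓
  (3,4) → (φ(3),φ(4)) = (1,9) ∈ E(G2) ✓
  (3,9) → (φ(3),φ(9)) = (0,9) ∈ E(G2) ✓
  (4,8) → (φ(4),φ(8)) = (1,2) ∈ E(G2) ✓
  (5,7) → (φ(5),φ(7)) = (5,8) ∈ E(G2) ✓
  (6,7) → (φ(6),φ(7)) = (5,7) ∈ E(G2) ✓
  (6,8) → (φ(6),φ(8)) = (2,7) ∈ E(G2) ✓
All 15 edges of G1 map to edges of G2, and |E(G1)| = |E(G2)| = 15, so φ is a bijection on edges as well as vertices. Hence G1 ≅ G2.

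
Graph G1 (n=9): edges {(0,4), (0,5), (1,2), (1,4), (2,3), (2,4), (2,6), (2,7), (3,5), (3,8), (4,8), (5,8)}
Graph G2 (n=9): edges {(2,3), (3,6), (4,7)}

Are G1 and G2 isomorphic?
No, not isomorphic

The graphs are NOT isomorphic.

Connected components of G1: 1 component(s) with vertex sets [[0, 1, 2, 3, 4, 5, 6, 7, 8]], sizes [9].
Connected components of G2: 6 component(s) with vertex sets [[0], [1], [5], [8], [4, 7], [2, 3, 6]], sizes [1, 1, 1, 1, 2, 3].
The number of connected components (and the multiset of component sizes) is an isomorphism invariant — an isomorphism maps each component of G1 bijectively onto a component of G2. Since G1 has 1 component(s) and G2 has 6, they cannot be isomorphic.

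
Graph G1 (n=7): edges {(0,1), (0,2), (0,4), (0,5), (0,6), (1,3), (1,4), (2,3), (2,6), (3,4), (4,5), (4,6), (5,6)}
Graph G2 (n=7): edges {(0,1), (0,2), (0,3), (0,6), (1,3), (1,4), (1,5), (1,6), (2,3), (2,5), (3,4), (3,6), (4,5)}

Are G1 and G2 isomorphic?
Yes, isomorphic

The graphs are isomorphic.
One valid mapping φ: V(G1) → V(G2): 0→3, 1→4, 2→2, 3→5, 4→1, 5→6, 6→0

Verify φ preserves adjacency — for each edge of G1, its image is an edge of G2:
  (0,1) → (φ(0),φ(1)) = (3,4) ∈ E(G2) ✓
  (0,2) → (φ(0),φ(2)) = (2,3) ∈ E(G2) ✓
  (0,4) → (φ(0),φ(4)) = (1,3) ∈ E(G2) ✓
  (0,5) → (φ(0),φ(5)) = (3,6) ∈ E(G2) ✓
  (0,6) → (φ(0),φ(6)) = (0,3) ∈ E(G2) ✓
  (1,3) → (φ(1),φ(3)) = (4,5) ∈ E(G2) ✓
  (1,4) → (φ(1),φ(4)) = (1,4) ∈ E(G2) ✓
  (2,3) → (φ(2),φ(3)) = (2,5) ∈ E(G2) ✓
  (2,6) → (φ(2),φ(6)) = (0,2) ∈ E(G2) ✓
  (3,4) → (φ(3),φ(4)) = (1,5) ∈ E(G2) ✓
  (4,5) → (φ(4),φ(5)) = (1,6) ∈ E(G2) ✓
  (4,6) → (φ(4),φ(6)) = (0,1) ∈ E(G2) ✓
  (5,6) → (φ(5),φ(6)) = (0,6) ∈ E(G2) ✓
All 13 edges of G1 map to edges of G2, and |E(G1)| = |E(G2)| = 13, so φ is a bijection on edges as well as vertices. Hence G1 ≅ G2.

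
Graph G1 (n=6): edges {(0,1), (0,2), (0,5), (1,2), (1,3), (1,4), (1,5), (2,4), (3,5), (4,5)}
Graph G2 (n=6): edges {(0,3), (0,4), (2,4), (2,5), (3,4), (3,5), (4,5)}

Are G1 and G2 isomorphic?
No, not isomorphic

The graphs are NOT isomorphic.

Degrees in G1: deg(0)=3, deg(1)=5, deg(2)=3, deg(3)=2, deg(4)=3, deg(5)=4.
Sorted degree sequence of G1: [5, 4, 3, 3, 3, 2].
Degrees in G2: deg(0)=2, deg(1)=0, deg(2)=2, deg(3)=3, deg(4)=4, deg(5)=3.
Sorted degree sequence of G2: [4, 3, 3, 2, 2, 0].
The (sorted) degree sequence is an isomorphism invariant, so since G1 and G2 have different degree sequences they cannot be isomorphic.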